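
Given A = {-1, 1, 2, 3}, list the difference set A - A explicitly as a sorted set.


A - A = {a - a' : a, a' ∈ A}.
Compute a - a' for each ordered pair (a, a'):
a = -1: -1--1=0, -1-1=-2, -1-2=-3, -1-3=-4
a = 1: 1--1=2, 1-1=0, 1-2=-1, 1-3=-2
a = 2: 2--1=3, 2-1=1, 2-2=0, 2-3=-1
a = 3: 3--1=4, 3-1=2, 3-2=1, 3-3=0
Collecting distinct values (and noting 0 appears from a-a):
A - A = {-4, -3, -2, -1, 0, 1, 2, 3, 4}
|A - A| = 9

A - A = {-4, -3, -2, -1, 0, 1, 2, 3, 4}


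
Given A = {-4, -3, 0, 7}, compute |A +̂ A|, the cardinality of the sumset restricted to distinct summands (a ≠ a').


Restricted sumset: A +̂ A = {a + a' : a ∈ A, a' ∈ A, a ≠ a'}.
Equivalently, take A + A and drop any sum 2a that is achievable ONLY as a + a for a ∈ A (i.e. sums representable only with equal summands).
Enumerate pairs (a, a') with a < a' (symmetric, so each unordered pair gives one sum; this covers all a ≠ a'):
  -4 + -3 = -7
  -4 + 0 = -4
  -4 + 7 = 3
  -3 + 0 = -3
  -3 + 7 = 4
  0 + 7 = 7
Collected distinct sums: {-7, -4, -3, 3, 4, 7}
|A +̂ A| = 6
(Reference bound: |A +̂ A| ≥ 2|A| - 3 for |A| ≥ 2, with |A| = 4 giving ≥ 5.)

|A +̂ A| = 6


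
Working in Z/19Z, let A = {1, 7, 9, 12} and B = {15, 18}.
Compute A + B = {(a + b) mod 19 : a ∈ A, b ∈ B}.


Work in Z/19Z: reduce every sum a + b modulo 19.
Enumerate all 8 pairs:
a = 1: 1+15=16, 1+18=0
a = 7: 7+15=3, 7+18=6
a = 9: 9+15=5, 9+18=8
a = 12: 12+15=8, 12+18=11
Distinct residues collected: {0, 3, 5, 6, 8, 11, 16}
|A + B| = 7 (out of 19 total residues).

A + B = {0, 3, 5, 6, 8, 11, 16}


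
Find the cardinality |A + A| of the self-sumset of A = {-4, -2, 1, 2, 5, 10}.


A + A = {a + a' : a, a' ∈ A}; |A| = 6.
General bounds: 2|A| - 1 ≤ |A + A| ≤ |A|(|A|+1)/2, i.e. 11 ≤ |A + A| ≤ 21.
Lower bound 2|A|-1 is attained iff A is an arithmetic progression.
Enumerate sums a + a' for a ≤ a' (symmetric, so this suffices):
a = -4: -4+-4=-8, -4+-2=-6, -4+1=-3, -4+2=-2, -4+5=1, -4+10=6
a = -2: -2+-2=-4, -2+1=-1, -2+2=0, -2+5=3, -2+10=8
a = 1: 1+1=2, 1+2=3, 1+5=6, 1+10=11
a = 2: 2+2=4, 2+5=7, 2+10=12
a = 5: 5+5=10, 5+10=15
a = 10: 10+10=20
Distinct sums: {-8, -6, -4, -3, -2, -1, 0, 1, 2, 3, 4, 6, 7, 8, 10, 11, 12, 15, 20}
|A + A| = 19

|A + A| = 19


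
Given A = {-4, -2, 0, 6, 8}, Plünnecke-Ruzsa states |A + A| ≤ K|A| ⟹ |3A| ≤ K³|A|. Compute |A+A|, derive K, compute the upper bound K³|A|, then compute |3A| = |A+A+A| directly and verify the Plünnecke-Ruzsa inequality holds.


|A| = 5.
Step 1: Compute A + A by enumerating all 25 pairs.
A + A = {-8, -6, -4, -2, 0, 2, 4, 6, 8, 12, 14, 16}, so |A + A| = 12.
Step 2: Doubling constant K = |A + A|/|A| = 12/5 = 12/5 ≈ 2.4000.
Step 3: Plünnecke-Ruzsa gives |3A| ≤ K³·|A| = (2.4000)³ · 5 ≈ 69.1200.
Step 4: Compute 3A = A + A + A directly by enumerating all triples (a,b,c) ∈ A³; |3A| = 19.
Step 5: Check 19 ≤ 69.1200? Yes ✓.

K = 12/5, Plünnecke-Ruzsa bound K³|A| ≈ 69.1200, |3A| = 19, inequality holds.


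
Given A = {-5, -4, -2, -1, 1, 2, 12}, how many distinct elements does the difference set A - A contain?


A - A = {a - a' : a, a' ∈ A}; |A| = 7.
Bounds: 2|A|-1 ≤ |A - A| ≤ |A|² - |A| + 1, i.e. 13 ≤ |A - A| ≤ 43.
Note: 0 ∈ A - A always (from a - a). The set is symmetric: if d ∈ A - A then -d ∈ A - A.
Enumerate nonzero differences d = a - a' with a > a' (then include -d):
Positive differences: {1, 2, 3, 4, 5, 6, 7, 10, 11, 13, 14, 16, 17}
Full difference set: {0} ∪ (positive diffs) ∪ (negative diffs).
|A - A| = 1 + 2·13 = 27 (matches direct enumeration: 27).

|A - A| = 27


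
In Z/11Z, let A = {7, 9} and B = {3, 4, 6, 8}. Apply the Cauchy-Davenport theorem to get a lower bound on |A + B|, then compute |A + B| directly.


Cauchy-Davenport: |A + B| ≥ min(p, |A| + |B| - 1) for A, B nonempty in Z/pZ.
|A| = 2, |B| = 4, p = 11.
CD lower bound = min(11, 2 + 4 - 1) = min(11, 5) = 5.
Compute A + B mod 11 directly:
a = 7: 7+3=10, 7+4=0, 7+6=2, 7+8=4
a = 9: 9+3=1, 9+4=2, 9+6=4, 9+8=6
A + B = {0, 1, 2, 4, 6, 10}, so |A + B| = 6.
Verify: 6 ≥ 5? Yes ✓.

CD lower bound = 5, actual |A + B| = 6.


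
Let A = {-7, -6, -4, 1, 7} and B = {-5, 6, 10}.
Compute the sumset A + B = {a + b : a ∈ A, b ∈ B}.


A + B = {a + b : a ∈ A, b ∈ B}.
Enumerate all |A|·|B| = 5·3 = 15 pairs (a, b) and collect distinct sums.
a = -7: -7+-5=-12, -7+6=-1, -7+10=3
a = -6: -6+-5=-11, -6+6=0, -6+10=4
a = -4: -4+-5=-9, -4+6=2, -4+10=6
a = 1: 1+-5=-4, 1+6=7, 1+10=11
a = 7: 7+-5=2, 7+6=13, 7+10=17
Collecting distinct sums: A + B = {-12, -11, -9, -4, -1, 0, 2, 3, 4, 6, 7, 11, 13, 17}
|A + B| = 14

A + B = {-12, -11, -9, -4, -1, 0, 2, 3, 4, 6, 7, 11, 13, 17}


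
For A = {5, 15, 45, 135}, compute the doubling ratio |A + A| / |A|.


|A| = 4.
Compute A + A by enumerating all 16 pairs.
A + A = {10, 20, 30, 50, 60, 90, 140, 150, 180, 270}, so |A + A| = 10.
K = |A + A| / |A| = 10/4 = 5/2 ≈ 2.5000.
Reference: AP of size 4 gives K = 7/4 ≈ 1.7500; a fully generic set of size 4 gives K ≈ 2.5000.

|A| = 4, |A + A| = 10, K = 10/4 = 5/2.


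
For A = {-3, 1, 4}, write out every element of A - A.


A - A = {a - a' : a, a' ∈ A}.
Compute a - a' for each ordered pair (a, a'):
a = -3: -3--3=0, -3-1=-4, -3-4=-7
a = 1: 1--3=4, 1-1=0, 1-4=-3
a = 4: 4--3=7, 4-1=3, 4-4=0
Collecting distinct values (and noting 0 appears from a-a):
A - A = {-7, -4, -3, 0, 3, 4, 7}
|A - A| = 7

A - A = {-7, -4, -3, 0, 3, 4, 7}


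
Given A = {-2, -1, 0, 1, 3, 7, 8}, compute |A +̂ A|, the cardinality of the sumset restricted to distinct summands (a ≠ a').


Restricted sumset: A +̂ A = {a + a' : a ∈ A, a' ∈ A, a ≠ a'}.
Equivalently, take A + A and drop any sum 2a that is achievable ONLY as a + a for a ∈ A (i.e. sums representable only with equal summands).
Enumerate pairs (a, a') with a < a' (symmetric, so each unordered pair gives one sum; this covers all a ≠ a'):
  -2 + -1 = -3
  -2 + 0 = -2
  -2 + 1 = -1
  -2 + 3 = 1
  -2 + 7 = 5
  -2 + 8 = 6
  -1 + 0 = -1
  -1 + 1 = 0
  -1 + 3 = 2
  -1 + 7 = 6
  -1 + 8 = 7
  0 + 1 = 1
  0 + 3 = 3
  0 + 7 = 7
  0 + 8 = 8
  1 + 3 = 4
  1 + 7 = 8
  1 + 8 = 9
  3 + 7 = 10
  3 + 8 = 11
  7 + 8 = 15
Collected distinct sums: {-3, -2, -1, 0, 1, 2, 3, 4, 5, 6, 7, 8, 9, 10, 11, 15}
|A +̂ A| = 16
(Reference bound: |A +̂ A| ≥ 2|A| - 3 for |A| ≥ 2, with |A| = 7 giving ≥ 11.)

|A +̂ A| = 16


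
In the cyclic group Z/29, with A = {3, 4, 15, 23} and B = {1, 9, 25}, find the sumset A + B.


Work in Z/29Z: reduce every sum a + b modulo 29.
Enumerate all 12 pairs:
a = 3: 3+1=4, 3+9=12, 3+25=28
a = 4: 4+1=5, 4+9=13, 4+25=0
a = 15: 15+1=16, 15+9=24, 15+25=11
a = 23: 23+1=24, 23+9=3, 23+25=19
Distinct residues collected: {0, 3, 4, 5, 11, 12, 13, 16, 19, 24, 28}
|A + B| = 11 (out of 29 total residues).

A + B = {0, 3, 4, 5, 11, 12, 13, 16, 19, 24, 28}


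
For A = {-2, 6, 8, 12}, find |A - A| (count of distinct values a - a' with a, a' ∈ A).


A - A = {a - a' : a, a' ∈ A}; |A| = 4.
Bounds: 2|A|-1 ≤ |A - A| ≤ |A|² - |A| + 1, i.e. 7 ≤ |A - A| ≤ 13.
Note: 0 ∈ A - A always (from a - a). The set is symmetric: if d ∈ A - A then -d ∈ A - A.
Enumerate nonzero differences d = a - a' with a > a' (then include -d):
Positive differences: {2, 4, 6, 8, 10, 14}
Full difference set: {0} ∪ (positive diffs) ∪ (negative diffs).
|A - A| = 1 + 2·6 = 13 (matches direct enumeration: 13).

|A - A| = 13


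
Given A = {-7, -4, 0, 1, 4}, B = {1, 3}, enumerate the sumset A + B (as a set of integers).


A + B = {a + b : a ∈ A, b ∈ B}.
Enumerate all |A|·|B| = 5·2 = 10 pairs (a, b) and collect distinct sums.
a = -7: -7+1=-6, -7+3=-4
a = -4: -4+1=-3, -4+3=-1
a = 0: 0+1=1, 0+3=3
a = 1: 1+1=2, 1+3=4
a = 4: 4+1=5, 4+3=7
Collecting distinct sums: A + B = {-6, -4, -3, -1, 1, 2, 3, 4, 5, 7}
|A + B| = 10

A + B = {-6, -4, -3, -1, 1, 2, 3, 4, 5, 7}


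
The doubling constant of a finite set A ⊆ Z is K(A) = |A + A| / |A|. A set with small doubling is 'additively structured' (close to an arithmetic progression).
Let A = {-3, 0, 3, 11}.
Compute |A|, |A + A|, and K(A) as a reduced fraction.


|A| = 4.
Compute A + A by enumerating all 16 pairs.
A + A = {-6, -3, 0, 3, 6, 8, 11, 14, 22}, so |A + A| = 9.
K = |A + A| / |A| = 9/4 (already in lowest terms) ≈ 2.2500.
Reference: AP of size 4 gives K = 7/4 ≈ 1.7500; a fully generic set of size 4 gives K ≈ 2.5000.

|A| = 4, |A + A| = 9, K = 9/4.


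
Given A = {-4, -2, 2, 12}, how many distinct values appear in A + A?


A + A = {a + a' : a, a' ∈ A}; |A| = 4.
General bounds: 2|A| - 1 ≤ |A + A| ≤ |A|(|A|+1)/2, i.e. 7 ≤ |A + A| ≤ 10.
Lower bound 2|A|-1 is attained iff A is an arithmetic progression.
Enumerate sums a + a' for a ≤ a' (symmetric, so this suffices):
a = -4: -4+-4=-8, -4+-2=-6, -4+2=-2, -4+12=8
a = -2: -2+-2=-4, -2+2=0, -2+12=10
a = 2: 2+2=4, 2+12=14
a = 12: 12+12=24
Distinct sums: {-8, -6, -4, -2, 0, 4, 8, 10, 14, 24}
|A + A| = 10

|A + A| = 10


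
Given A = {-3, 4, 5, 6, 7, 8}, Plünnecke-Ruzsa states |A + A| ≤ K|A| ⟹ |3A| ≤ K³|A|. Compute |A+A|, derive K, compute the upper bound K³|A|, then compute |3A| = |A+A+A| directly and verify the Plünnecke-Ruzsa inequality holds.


|A| = 6.
Step 1: Compute A + A by enumerating all 36 pairs.
A + A = {-6, 1, 2, 3, 4, 5, 8, 9, 10, 11, 12, 13, 14, 15, 16}, so |A + A| = 15.
Step 2: Doubling constant K = |A + A|/|A| = 15/6 = 15/6 ≈ 2.5000.
Step 3: Plünnecke-Ruzsa gives |3A| ≤ K³·|A| = (2.5000)³ · 6 ≈ 93.7500.
Step 4: Compute 3A = A + A + A directly by enumerating all triples (a,b,c) ∈ A³; |3A| = 26.
Step 5: Check 26 ≤ 93.7500? Yes ✓.

K = 15/6, Plünnecke-Ruzsa bound K³|A| ≈ 93.7500, |3A| = 26, inequality holds.


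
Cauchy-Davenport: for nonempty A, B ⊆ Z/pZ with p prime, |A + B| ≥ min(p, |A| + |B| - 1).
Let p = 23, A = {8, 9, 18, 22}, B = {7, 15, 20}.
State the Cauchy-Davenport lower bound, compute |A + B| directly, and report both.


Cauchy-Davenport: |A + B| ≥ min(p, |A| + |B| - 1) for A, B nonempty in Z/pZ.
|A| = 4, |B| = 3, p = 23.
CD lower bound = min(23, 4 + 3 - 1) = min(23, 6) = 6.
Compute A + B mod 23 directly:
a = 8: 8+7=15, 8+15=0, 8+20=5
a = 9: 9+7=16, 9+15=1, 9+20=6
a = 18: 18+7=2, 18+15=10, 18+20=15
a = 22: 22+7=6, 22+15=14, 22+20=19
A + B = {0, 1, 2, 5, 6, 10, 14, 15, 16, 19}, so |A + B| = 10.
Verify: 10 ≥ 6? Yes ✓.

CD lower bound = 6, actual |A + B| = 10.


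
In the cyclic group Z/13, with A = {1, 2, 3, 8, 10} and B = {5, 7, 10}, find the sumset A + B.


Work in Z/13Z: reduce every sum a + b modulo 13.
Enumerate all 15 pairs:
a = 1: 1+5=6, 1+7=8, 1+10=11
a = 2: 2+5=7, 2+7=9, 2+10=12
a = 3: 3+5=8, 3+7=10, 3+10=0
a = 8: 8+5=0, 8+7=2, 8+10=5
a = 10: 10+5=2, 10+7=4, 10+10=7
Distinct residues collected: {0, 2, 4, 5, 6, 7, 8, 9, 10, 11, 12}
|A + B| = 11 (out of 13 total residues).

A + B = {0, 2, 4, 5, 6, 7, 8, 9, 10, 11, 12}


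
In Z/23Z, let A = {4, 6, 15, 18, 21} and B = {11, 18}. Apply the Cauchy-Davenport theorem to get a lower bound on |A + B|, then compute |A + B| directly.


Cauchy-Davenport: |A + B| ≥ min(p, |A| + |B| - 1) for A, B nonempty in Z/pZ.
|A| = 5, |B| = 2, p = 23.
CD lower bound = min(23, 5 + 2 - 1) = min(23, 6) = 6.
Compute A + B mod 23 directly:
a = 4: 4+11=15, 4+18=22
a = 6: 6+11=17, 6+18=1
a = 15: 15+11=3, 15+18=10
a = 18: 18+11=6, 18+18=13
a = 21: 21+11=9, 21+18=16
A + B = {1, 3, 6, 9, 10, 13, 15, 16, 17, 22}, so |A + B| = 10.
Verify: 10 ≥ 6? Yes ✓.

CD lower bound = 6, actual |A + B| = 10.


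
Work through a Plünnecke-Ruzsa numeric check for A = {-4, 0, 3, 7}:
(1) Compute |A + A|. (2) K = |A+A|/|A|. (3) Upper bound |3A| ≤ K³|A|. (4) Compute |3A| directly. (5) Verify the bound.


|A| = 4.
Step 1: Compute A + A by enumerating all 16 pairs.
A + A = {-8, -4, -1, 0, 3, 6, 7, 10, 14}, so |A + A| = 9.
Step 2: Doubling constant K = |A + A|/|A| = 9/4 = 9/4 ≈ 2.2500.
Step 3: Plünnecke-Ruzsa gives |3A| ≤ K³·|A| = (2.2500)³ · 4 ≈ 45.5625.
Step 4: Compute 3A = A + A + A directly by enumerating all triples (a,b,c) ∈ A³; |3A| = 16.
Step 5: Check 16 ≤ 45.5625? Yes ✓.

K = 9/4, Plünnecke-Ruzsa bound K³|A| ≈ 45.5625, |3A| = 16, inequality holds.


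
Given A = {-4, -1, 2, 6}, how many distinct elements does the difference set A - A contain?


A - A = {a - a' : a, a' ∈ A}; |A| = 4.
Bounds: 2|A|-1 ≤ |A - A| ≤ |A|² - |A| + 1, i.e. 7 ≤ |A - A| ≤ 13.
Note: 0 ∈ A - A always (from a - a). The set is symmetric: if d ∈ A - A then -d ∈ A - A.
Enumerate nonzero differences d = a - a' with a > a' (then include -d):
Positive differences: {3, 4, 6, 7, 10}
Full difference set: {0} ∪ (positive diffs) ∪ (negative diffs).
|A - A| = 1 + 2·5 = 11 (matches direct enumeration: 11).

|A - A| = 11


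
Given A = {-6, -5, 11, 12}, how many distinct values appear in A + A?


A + A = {a + a' : a, a' ∈ A}; |A| = 4.
General bounds: 2|A| - 1 ≤ |A + A| ≤ |A|(|A|+1)/2, i.e. 7 ≤ |A + A| ≤ 10.
Lower bound 2|A|-1 is attained iff A is an arithmetic progression.
Enumerate sums a + a' for a ≤ a' (symmetric, so this suffices):
a = -6: -6+-6=-12, -6+-5=-11, -6+11=5, -6+12=6
a = -5: -5+-5=-10, -5+11=6, -5+12=7
a = 11: 11+11=22, 11+12=23
a = 12: 12+12=24
Distinct sums: {-12, -11, -10, 5, 6, 7, 22, 23, 24}
|A + A| = 9

|A + A| = 9


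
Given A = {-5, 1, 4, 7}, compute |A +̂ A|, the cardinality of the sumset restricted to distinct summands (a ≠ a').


Restricted sumset: A +̂ A = {a + a' : a ∈ A, a' ∈ A, a ≠ a'}.
Equivalently, take A + A and drop any sum 2a that is achievable ONLY as a + a for a ∈ A (i.e. sums representable only with equal summands).
Enumerate pairs (a, a') with a < a' (symmetric, so each unordered pair gives one sum; this covers all a ≠ a'):
  -5 + 1 = -4
  -5 + 4 = -1
  -5 + 7 = 2
  1 + 4 = 5
  1 + 7 = 8
  4 + 7 = 11
Collected distinct sums: {-4, -1, 2, 5, 8, 11}
|A +̂ A| = 6
(Reference bound: |A +̂ A| ≥ 2|A| - 3 for |A| ≥ 2, with |A| = 4 giving ≥ 5.)

|A +̂ A| = 6


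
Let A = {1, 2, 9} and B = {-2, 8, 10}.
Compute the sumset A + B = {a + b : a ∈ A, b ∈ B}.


A + B = {a + b : a ∈ A, b ∈ B}.
Enumerate all |A|·|B| = 3·3 = 9 pairs (a, b) and collect distinct sums.
a = 1: 1+-2=-1, 1+8=9, 1+10=11
a = 2: 2+-2=0, 2+8=10, 2+10=12
a = 9: 9+-2=7, 9+8=17, 9+10=19
Collecting distinct sums: A + B = {-1, 0, 7, 9, 10, 11, 12, 17, 19}
|A + B| = 9

A + B = {-1, 0, 7, 9, 10, 11, 12, 17, 19}


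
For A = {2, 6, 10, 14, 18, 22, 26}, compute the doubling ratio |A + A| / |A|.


|A| = 7.
Compute A + A by enumerating all 49 pairs.
A + A = {4, 8, 12, 16, 20, 24, 28, 32, 36, 40, 44, 48, 52}, so |A + A| = 13.
K = |A + A| / |A| = 13/7 (already in lowest terms) ≈ 1.8571.
Reference: AP of size 7 gives K = 13/7 ≈ 1.8571; a fully generic set of size 7 gives K ≈ 4.0000.

|A| = 7, |A + A| = 13, K = 13/7.


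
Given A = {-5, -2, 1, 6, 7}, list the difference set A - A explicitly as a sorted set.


A - A = {a - a' : a, a' ∈ A}.
Compute a - a' for each ordered pair (a, a'):
a = -5: -5--5=0, -5--2=-3, -5-1=-6, -5-6=-11, -5-7=-12
a = -2: -2--5=3, -2--2=0, -2-1=-3, -2-6=-8, -2-7=-9
a = 1: 1--5=6, 1--2=3, 1-1=0, 1-6=-5, 1-7=-6
a = 6: 6--5=11, 6--2=8, 6-1=5, 6-6=0, 6-7=-1
a = 7: 7--5=12, 7--2=9, 7-1=6, 7-6=1, 7-7=0
Collecting distinct values (and noting 0 appears from a-a):
A - A = {-12, -11, -9, -8, -6, -5, -3, -1, 0, 1, 3, 5, 6, 8, 9, 11, 12}
|A - A| = 17

A - A = {-12, -11, -9, -8, -6, -5, -3, -1, 0, 1, 3, 5, 6, 8, 9, 11, 12}


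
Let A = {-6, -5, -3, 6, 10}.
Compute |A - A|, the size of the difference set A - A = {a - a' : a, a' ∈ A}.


A - A = {a - a' : a, a' ∈ A}; |A| = 5.
Bounds: 2|A|-1 ≤ |A - A| ≤ |A|² - |A| + 1, i.e. 9 ≤ |A - A| ≤ 21.
Note: 0 ∈ A - A always (from a - a). The set is symmetric: if d ∈ A - A then -d ∈ A - A.
Enumerate nonzero differences d = a - a' with a > a' (then include -d):
Positive differences: {1, 2, 3, 4, 9, 11, 12, 13, 15, 16}
Full difference set: {0} ∪ (positive diffs) ∪ (negative diffs).
|A - A| = 1 + 2·10 = 21 (matches direct enumeration: 21).

|A - A| = 21


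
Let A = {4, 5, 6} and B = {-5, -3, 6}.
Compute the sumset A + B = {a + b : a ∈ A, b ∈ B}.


A + B = {a + b : a ∈ A, b ∈ B}.
Enumerate all |A|·|B| = 3·3 = 9 pairs (a, b) and collect distinct sums.
a = 4: 4+-5=-1, 4+-3=1, 4+6=10
a = 5: 5+-5=0, 5+-3=2, 5+6=11
a = 6: 6+-5=1, 6+-3=3, 6+6=12
Collecting distinct sums: A + B = {-1, 0, 1, 2, 3, 10, 11, 12}
|A + B| = 8

A + B = {-1, 0, 1, 2, 3, 10, 11, 12}


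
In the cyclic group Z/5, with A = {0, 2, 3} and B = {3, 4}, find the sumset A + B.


Work in Z/5Z: reduce every sum a + b modulo 5.
Enumerate all 6 pairs:
a = 0: 0+3=3, 0+4=4
a = 2: 2+3=0, 2+4=1
a = 3: 3+3=1, 3+4=2
Distinct residues collected: {0, 1, 2, 3, 4}
|A + B| = 5 (out of 5 total residues).

A + B = {0, 1, 2, 3, 4}


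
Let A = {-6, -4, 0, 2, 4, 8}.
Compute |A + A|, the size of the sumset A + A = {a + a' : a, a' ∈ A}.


A + A = {a + a' : a, a' ∈ A}; |A| = 6.
General bounds: 2|A| - 1 ≤ |A + A| ≤ |A|(|A|+1)/2, i.e. 11 ≤ |A + A| ≤ 21.
Lower bound 2|A|-1 is attained iff A is an arithmetic progression.
Enumerate sums a + a' for a ≤ a' (symmetric, so this suffices):
a = -6: -6+-6=-12, -6+-4=-10, -6+0=-6, -6+2=-4, -6+4=-2, -6+8=2
a = -4: -4+-4=-8, -4+0=-4, -4+2=-2, -4+4=0, -4+8=4
a = 0: 0+0=0, 0+2=2, 0+4=4, 0+8=8
a = 2: 2+2=4, 2+4=6, 2+8=10
a = 4: 4+4=8, 4+8=12
a = 8: 8+8=16
Distinct sums: {-12, -10, -8, -6, -4, -2, 0, 2, 4, 6, 8, 10, 12, 16}
|A + A| = 14

|A + A| = 14


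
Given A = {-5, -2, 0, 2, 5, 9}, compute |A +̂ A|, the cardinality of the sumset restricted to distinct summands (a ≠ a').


Restricted sumset: A +̂ A = {a + a' : a ∈ A, a' ∈ A, a ≠ a'}.
Equivalently, take A + A and drop any sum 2a that is achievable ONLY as a + a for a ∈ A (i.e. sums representable only with equal summands).
Enumerate pairs (a, a') with a < a' (symmetric, so each unordered pair gives one sum; this covers all a ≠ a'):
  -5 + -2 = -7
  -5 + 0 = -5
  -5 + 2 = -3
  -5 + 5 = 0
  -5 + 9 = 4
  -2 + 0 = -2
  -2 + 2 = 0
  -2 + 5 = 3
  -2 + 9 = 7
  0 + 2 = 2
  0 + 5 = 5
  0 + 9 = 9
  2 + 5 = 7
  2 + 9 = 11
  5 + 9 = 14
Collected distinct sums: {-7, -5, -3, -2, 0, 2, 3, 4, 5, 7, 9, 11, 14}
|A +̂ A| = 13
(Reference bound: |A +̂ A| ≥ 2|A| - 3 for |A| ≥ 2, with |A| = 6 giving ≥ 9.)

|A +̂ A| = 13


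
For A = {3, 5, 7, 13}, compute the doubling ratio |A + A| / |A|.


|A| = 4.
Compute A + A by enumerating all 16 pairs.
A + A = {6, 8, 10, 12, 14, 16, 18, 20, 26}, so |A + A| = 9.
K = |A + A| / |A| = 9/4 (already in lowest terms) ≈ 2.2500.
Reference: AP of size 4 gives K = 7/4 ≈ 1.7500; a fully generic set of size 4 gives K ≈ 2.5000.

|A| = 4, |A + A| = 9, K = 9/4.


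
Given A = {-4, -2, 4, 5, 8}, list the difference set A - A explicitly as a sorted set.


A - A = {a - a' : a, a' ∈ A}.
Compute a - a' for each ordered pair (a, a'):
a = -4: -4--4=0, -4--2=-2, -4-4=-8, -4-5=-9, -4-8=-12
a = -2: -2--4=2, -2--2=0, -2-4=-6, -2-5=-7, -2-8=-10
a = 4: 4--4=8, 4--2=6, 4-4=0, 4-5=-1, 4-8=-4
a = 5: 5--4=9, 5--2=7, 5-4=1, 5-5=0, 5-8=-3
a = 8: 8--4=12, 8--2=10, 8-4=4, 8-5=3, 8-8=0
Collecting distinct values (and noting 0 appears from a-a):
A - A = {-12, -10, -9, -8, -7, -6, -4, -3, -2, -1, 0, 1, 2, 3, 4, 6, 7, 8, 9, 10, 12}
|A - A| = 21

A - A = {-12, -10, -9, -8, -7, -6, -4, -3, -2, -1, 0, 1, 2, 3, 4, 6, 7, 8, 9, 10, 12}


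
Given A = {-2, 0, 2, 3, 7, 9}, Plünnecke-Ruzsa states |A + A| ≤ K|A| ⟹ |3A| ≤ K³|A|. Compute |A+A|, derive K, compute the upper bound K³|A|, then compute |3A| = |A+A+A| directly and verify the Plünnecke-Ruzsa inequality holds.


|A| = 6.
Step 1: Compute A + A by enumerating all 36 pairs.
A + A = {-4, -2, 0, 1, 2, 3, 4, 5, 6, 7, 9, 10, 11, 12, 14, 16, 18}, so |A + A| = 17.
Step 2: Doubling constant K = |A + A|/|A| = 17/6 = 17/6 ≈ 2.8333.
Step 3: Plünnecke-Ruzsa gives |3A| ≤ K³·|A| = (2.8333)³ · 6 ≈ 136.4722.
Step 4: Compute 3A = A + A + A directly by enumerating all triples (a,b,c) ∈ A³; |3A| = 29.
Step 5: Check 29 ≤ 136.4722? Yes ✓.

K = 17/6, Plünnecke-Ruzsa bound K³|A| ≈ 136.4722, |3A| = 29, inequality holds.


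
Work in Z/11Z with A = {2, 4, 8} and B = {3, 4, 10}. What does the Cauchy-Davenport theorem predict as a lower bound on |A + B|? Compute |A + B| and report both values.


Cauchy-Davenport: |A + B| ≥ min(p, |A| + |B| - 1) for A, B nonempty in Z/pZ.
|A| = 3, |B| = 3, p = 11.
CD lower bound = min(11, 3 + 3 - 1) = min(11, 5) = 5.
Compute A + B mod 11 directly:
a = 2: 2+3=5, 2+4=6, 2+10=1
a = 4: 4+3=7, 4+4=8, 4+10=3
a = 8: 8+3=0, 8+4=1, 8+10=7
A + B = {0, 1, 3, 5, 6, 7, 8}, so |A + B| = 7.
Verify: 7 ≥ 5? Yes ✓.

CD lower bound = 5, actual |A + B| = 7.


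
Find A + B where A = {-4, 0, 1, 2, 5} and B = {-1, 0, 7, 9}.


A + B = {a + b : a ∈ A, b ∈ B}.
Enumerate all |A|·|B| = 5·4 = 20 pairs (a, b) and collect distinct sums.
a = -4: -4+-1=-5, -4+0=-4, -4+7=3, -4+9=5
a = 0: 0+-1=-1, 0+0=0, 0+7=7, 0+9=9
a = 1: 1+-1=0, 1+0=1, 1+7=8, 1+9=10
a = 2: 2+-1=1, 2+0=2, 2+7=9, 2+9=11
a = 5: 5+-1=4, 5+0=5, 5+7=12, 5+9=14
Collecting distinct sums: A + B = {-5, -4, -1, 0, 1, 2, 3, 4, 5, 7, 8, 9, 10, 11, 12, 14}
|A + B| = 16

A + B = {-5, -4, -1, 0, 1, 2, 3, 4, 5, 7, 8, 9, 10, 11, 12, 14}


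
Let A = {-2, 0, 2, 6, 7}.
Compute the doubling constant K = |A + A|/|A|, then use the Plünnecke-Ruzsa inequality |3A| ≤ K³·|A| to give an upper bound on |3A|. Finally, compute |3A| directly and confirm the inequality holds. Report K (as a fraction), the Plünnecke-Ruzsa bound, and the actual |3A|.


|A| = 5.
Step 1: Compute A + A by enumerating all 25 pairs.
A + A = {-4, -2, 0, 2, 4, 5, 6, 7, 8, 9, 12, 13, 14}, so |A + A| = 13.
Step 2: Doubling constant K = |A + A|/|A| = 13/5 = 13/5 ≈ 2.6000.
Step 3: Plünnecke-Ruzsa gives |3A| ≤ K³·|A| = (2.6000)³ · 5 ≈ 87.8800.
Step 4: Compute 3A = A + A + A directly by enumerating all triples (a,b,c) ∈ A³; |3A| = 23.
Step 5: Check 23 ≤ 87.8800? Yes ✓.

K = 13/5, Plünnecke-Ruzsa bound K³|A| ≈ 87.8800, |3A| = 23, inequality holds.


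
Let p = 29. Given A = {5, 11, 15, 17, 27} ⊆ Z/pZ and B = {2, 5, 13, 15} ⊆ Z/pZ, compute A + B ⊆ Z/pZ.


Work in Z/29Z: reduce every sum a + b modulo 29.
Enumerate all 20 pairs:
a = 5: 5+2=7, 5+5=10, 5+13=18, 5+15=20
a = 11: 11+2=13, 11+5=16, 11+13=24, 11+15=26
a = 15: 15+2=17, 15+5=20, 15+13=28, 15+15=1
a = 17: 17+2=19, 17+5=22, 17+13=1, 17+15=3
a = 27: 27+2=0, 27+5=3, 27+13=11, 27+15=13
Distinct residues collected: {0, 1, 3, 7, 10, 11, 13, 16, 17, 18, 19, 20, 22, 24, 26, 28}
|A + B| = 16 (out of 29 total residues).

A + B = {0, 1, 3, 7, 10, 11, 13, 16, 17, 18, 19, 20, 22, 24, 26, 28}


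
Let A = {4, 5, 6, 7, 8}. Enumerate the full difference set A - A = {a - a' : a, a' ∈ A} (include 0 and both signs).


A - A = {a - a' : a, a' ∈ A}.
Compute a - a' for each ordered pair (a, a'):
a = 4: 4-4=0, 4-5=-1, 4-6=-2, 4-7=-3, 4-8=-4
a = 5: 5-4=1, 5-5=0, 5-6=-1, 5-7=-2, 5-8=-3
a = 6: 6-4=2, 6-5=1, 6-6=0, 6-7=-1, 6-8=-2
a = 7: 7-4=3, 7-5=2, 7-6=1, 7-7=0, 7-8=-1
a = 8: 8-4=4, 8-5=3, 8-6=2, 8-7=1, 8-8=0
Collecting distinct values (and noting 0 appears from a-a):
A - A = {-4, -3, -2, -1, 0, 1, 2, 3, 4}
|A - A| = 9

A - A = {-4, -3, -2, -1, 0, 1, 2, 3, 4}


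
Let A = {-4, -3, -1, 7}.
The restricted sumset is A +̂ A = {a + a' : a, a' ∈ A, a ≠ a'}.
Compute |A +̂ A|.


Restricted sumset: A +̂ A = {a + a' : a ∈ A, a' ∈ A, a ≠ a'}.
Equivalently, take A + A and drop any sum 2a that is achievable ONLY as a + a for a ∈ A (i.e. sums representable only with equal summands).
Enumerate pairs (a, a') with a < a' (symmetric, so each unordered pair gives one sum; this covers all a ≠ a'):
  -4 + -3 = -7
  -4 + -1 = -5
  -4 + 7 = 3
  -3 + -1 = -4
  -3 + 7 = 4
  -1 + 7 = 6
Collected distinct sums: {-7, -5, -4, 3, 4, 6}
|A +̂ A| = 6
(Reference bound: |A +̂ A| ≥ 2|A| - 3 for |A| ≥ 2, with |A| = 4 giving ≥ 5.)

|A +̂ A| = 6


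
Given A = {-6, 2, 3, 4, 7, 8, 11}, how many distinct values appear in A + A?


A + A = {a + a' : a, a' ∈ A}; |A| = 7.
General bounds: 2|A| - 1 ≤ |A + A| ≤ |A|(|A|+1)/2, i.e. 13 ≤ |A + A| ≤ 28.
Lower bound 2|A|-1 is attained iff A is an arithmetic progression.
Enumerate sums a + a' for a ≤ a' (symmetric, so this suffices):
a = -6: -6+-6=-12, -6+2=-4, -6+3=-3, -6+4=-2, -6+7=1, -6+8=2, -6+11=5
a = 2: 2+2=4, 2+3=5, 2+4=6, 2+7=9, 2+8=10, 2+11=13
a = 3: 3+3=6, 3+4=7, 3+7=10, 3+8=11, 3+11=14
a = 4: 4+4=8, 4+7=11, 4+8=12, 4+11=15
a = 7: 7+7=14, 7+8=15, 7+11=18
a = 8: 8+8=16, 8+11=19
a = 11: 11+11=22
Distinct sums: {-12, -4, -3, -2, 1, 2, 4, 5, 6, 7, 8, 9, 10, 11, 12, 13, 14, 15, 16, 18, 19, 22}
|A + A| = 22

|A + A| = 22


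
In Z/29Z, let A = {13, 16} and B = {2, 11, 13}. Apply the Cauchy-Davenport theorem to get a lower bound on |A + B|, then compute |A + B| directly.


Cauchy-Davenport: |A + B| ≥ min(p, |A| + |B| - 1) for A, B nonempty in Z/pZ.
|A| = 2, |B| = 3, p = 29.
CD lower bound = min(29, 2 + 3 - 1) = min(29, 4) = 4.
Compute A + B mod 29 directly:
a = 13: 13+2=15, 13+11=24, 13+13=26
a = 16: 16+2=18, 16+11=27, 16+13=0
A + B = {0, 15, 18, 24, 26, 27}, so |A + B| = 6.
Verify: 6 ≥ 4? Yes ✓.

CD lower bound = 4, actual |A + B| = 6.


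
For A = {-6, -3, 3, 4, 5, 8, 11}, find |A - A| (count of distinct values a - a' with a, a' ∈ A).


A - A = {a - a' : a, a' ∈ A}; |A| = 7.
Bounds: 2|A|-1 ≤ |A - A| ≤ |A|² - |A| + 1, i.e. 13 ≤ |A - A| ≤ 43.
Note: 0 ∈ A - A always (from a - a). The set is symmetric: if d ∈ A - A then -d ∈ A - A.
Enumerate nonzero differences d = a - a' with a > a' (then include -d):
Positive differences: {1, 2, 3, 4, 5, 6, 7, 8, 9, 10, 11, 14, 17}
Full difference set: {0} ∪ (positive diffs) ∪ (negative diffs).
|A - A| = 1 + 2·13 = 27 (matches direct enumeration: 27).

|A - A| = 27


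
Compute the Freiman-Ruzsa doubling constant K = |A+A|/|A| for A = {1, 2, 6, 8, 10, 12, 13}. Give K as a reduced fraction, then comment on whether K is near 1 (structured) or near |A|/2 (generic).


|A| = 7.
Compute A + A by enumerating all 49 pairs.
A + A = {2, 3, 4, 7, 8, 9, 10, 11, 12, 13, 14, 15, 16, 18, 19, 20, 21, 22, 23, 24, 25, 26}, so |A + A| = 22.
K = |A + A| / |A| = 22/7 (already in lowest terms) ≈ 3.1429.
Reference: AP of size 7 gives K = 13/7 ≈ 1.8571; a fully generic set of size 7 gives K ≈ 4.0000.

|A| = 7, |A + A| = 22, K = 22/7.


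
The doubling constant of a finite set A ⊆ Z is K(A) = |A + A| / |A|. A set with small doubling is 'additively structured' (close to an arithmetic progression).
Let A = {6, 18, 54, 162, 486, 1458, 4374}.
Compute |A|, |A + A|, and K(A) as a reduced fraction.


|A| = 7.
Compute A + A by enumerating all 49 pairs.
A + A = {12, 24, 36, 60, 72, 108, 168, 180, 216, 324, 492, 504, 540, 648, 972, 1464, 1476, 1512, 1620, 1944, 2916, 4380, 4392, 4428, 4536, 4860, 5832, 8748}, so |A + A| = 28.
K = |A + A| / |A| = 28/7 = 4/1 ≈ 4.0000.
Reference: AP of size 7 gives K = 13/7 ≈ 1.8571; a fully generic set of size 7 gives K ≈ 4.0000.

|A| = 7, |A + A| = 28, K = 28/7 = 4/1.


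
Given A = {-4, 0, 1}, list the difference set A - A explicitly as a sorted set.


A - A = {a - a' : a, a' ∈ A}.
Compute a - a' for each ordered pair (a, a'):
a = -4: -4--4=0, -4-0=-4, -4-1=-5
a = 0: 0--4=4, 0-0=0, 0-1=-1
a = 1: 1--4=5, 1-0=1, 1-1=0
Collecting distinct values (and noting 0 appears from a-a):
A - A = {-5, -4, -1, 0, 1, 4, 5}
|A - A| = 7

A - A = {-5, -4, -1, 0, 1, 4, 5}


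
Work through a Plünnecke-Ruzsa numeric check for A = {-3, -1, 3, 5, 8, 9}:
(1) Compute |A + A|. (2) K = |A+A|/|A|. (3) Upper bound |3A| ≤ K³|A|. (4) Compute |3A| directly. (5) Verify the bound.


|A| = 6.
Step 1: Compute A + A by enumerating all 36 pairs.
A + A = {-6, -4, -2, 0, 2, 4, 5, 6, 7, 8, 10, 11, 12, 13, 14, 16, 17, 18}, so |A + A| = 18.
Step 2: Doubling constant K = |A + A|/|A| = 18/6 = 18/6 ≈ 3.0000.
Step 3: Plünnecke-Ruzsa gives |3A| ≤ K³·|A| = (3.0000)³ · 6 ≈ 162.0000.
Step 4: Compute 3A = A + A + A directly by enumerating all triples (a,b,c) ∈ A³; |3A| = 32.
Step 5: Check 32 ≤ 162.0000? Yes ✓.

K = 18/6, Plünnecke-Ruzsa bound K³|A| ≈ 162.0000, |3A| = 32, inequality holds.


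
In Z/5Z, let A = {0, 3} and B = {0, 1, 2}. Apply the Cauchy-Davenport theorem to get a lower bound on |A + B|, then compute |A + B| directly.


Cauchy-Davenport: |A + B| ≥ min(p, |A| + |B| - 1) for A, B nonempty in Z/pZ.
|A| = 2, |B| = 3, p = 5.
CD lower bound = min(5, 2 + 3 - 1) = min(5, 4) = 4.
Compute A + B mod 5 directly:
a = 0: 0+0=0, 0+1=1, 0+2=2
a = 3: 3+0=3, 3+1=4, 3+2=0
A + B = {0, 1, 2, 3, 4}, so |A + B| = 5.
Verify: 5 ≥ 4? Yes ✓.

CD lower bound = 4, actual |A + B| = 5.


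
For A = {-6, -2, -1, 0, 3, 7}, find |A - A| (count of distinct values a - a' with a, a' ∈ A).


A - A = {a - a' : a, a' ∈ A}; |A| = 6.
Bounds: 2|A|-1 ≤ |A - A| ≤ |A|² - |A| + 1, i.e. 11 ≤ |A - A| ≤ 31.
Note: 0 ∈ A - A always (from a - a). The set is symmetric: if d ∈ A - A then -d ∈ A - A.
Enumerate nonzero differences d = a - a' with a > a' (then include -d):
Positive differences: {1, 2, 3, 4, 5, 6, 7, 8, 9, 13}
Full difference set: {0} ∪ (positive diffs) ∪ (negative diffs).
|A - A| = 1 + 2·10 = 21 (matches direct enumeration: 21).

|A - A| = 21


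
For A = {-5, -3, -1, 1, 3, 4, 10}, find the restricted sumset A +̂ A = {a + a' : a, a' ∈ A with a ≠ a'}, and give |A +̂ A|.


Restricted sumset: A +̂ A = {a + a' : a ∈ A, a' ∈ A, a ≠ a'}.
Equivalently, take A + A and drop any sum 2a that is achievable ONLY as a + a for a ∈ A (i.e. sums representable only with equal summands).
Enumerate pairs (a, a') with a < a' (symmetric, so each unordered pair gives one sum; this covers all a ≠ a'):
  -5 + -3 = -8
  -5 + -1 = -6
  -5 + 1 = -4
  -5 + 3 = -2
  -5 + 4 = -1
  -5 + 10 = 5
  -3 + -1 = -4
  -3 + 1 = -2
  -3 + 3 = 0
  -3 + 4 = 1
  -3 + 10 = 7
  -1 + 1 = 0
  -1 + 3 = 2
  -1 + 4 = 3
  -1 + 10 = 9
  1 + 3 = 4
  1 + 4 = 5
  1 + 10 = 11
  3 + 4 = 7
  3 + 10 = 13
  4 + 10 = 14
Collected distinct sums: {-8, -6, -4, -2, -1, 0, 1, 2, 3, 4, 5, 7, 9, 11, 13, 14}
|A +̂ A| = 16
(Reference bound: |A +̂ A| ≥ 2|A| - 3 for |A| ≥ 2, with |A| = 7 giving ≥ 11.)

|A +̂ A| = 16


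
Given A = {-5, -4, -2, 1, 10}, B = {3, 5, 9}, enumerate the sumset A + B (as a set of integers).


A + B = {a + b : a ∈ A, b ∈ B}.
Enumerate all |A|·|B| = 5·3 = 15 pairs (a, b) and collect distinct sums.
a = -5: -5+3=-2, -5+5=0, -5+9=4
a = -4: -4+3=-1, -4+5=1, -4+9=5
a = -2: -2+3=1, -2+5=3, -2+9=7
a = 1: 1+3=4, 1+5=6, 1+9=10
a = 10: 10+3=13, 10+5=15, 10+9=19
Collecting distinct sums: A + B = {-2, -1, 0, 1, 3, 4, 5, 6, 7, 10, 13, 15, 19}
|A + B| = 13

A + B = {-2, -1, 0, 1, 3, 4, 5, 6, 7, 10, 13, 15, 19}


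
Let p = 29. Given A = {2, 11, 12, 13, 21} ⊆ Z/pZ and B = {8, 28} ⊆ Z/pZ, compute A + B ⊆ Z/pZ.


Work in Z/29Z: reduce every sum a + b modulo 29.
Enumerate all 10 pairs:
a = 2: 2+8=10, 2+28=1
a = 11: 11+8=19, 11+28=10
a = 12: 12+8=20, 12+28=11
a = 13: 13+8=21, 13+28=12
a = 21: 21+8=0, 21+28=20
Distinct residues collected: {0, 1, 10, 11, 12, 19, 20, 21}
|A + B| = 8 (out of 29 total residues).

A + B = {0, 1, 10, 11, 12, 19, 20, 21}


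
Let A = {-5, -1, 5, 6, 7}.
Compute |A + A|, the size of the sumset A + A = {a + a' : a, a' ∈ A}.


A + A = {a + a' : a, a' ∈ A}; |A| = 5.
General bounds: 2|A| - 1 ≤ |A + A| ≤ |A|(|A|+1)/2, i.e. 9 ≤ |A + A| ≤ 15.
Lower bound 2|A|-1 is attained iff A is an arithmetic progression.
Enumerate sums a + a' for a ≤ a' (symmetric, so this suffices):
a = -5: -5+-5=-10, -5+-1=-6, -5+5=0, -5+6=1, -5+7=2
a = -1: -1+-1=-2, -1+5=4, -1+6=5, -1+7=6
a = 5: 5+5=10, 5+6=11, 5+7=12
a = 6: 6+6=12, 6+7=13
a = 7: 7+7=14
Distinct sums: {-10, -6, -2, 0, 1, 2, 4, 5, 6, 10, 11, 12, 13, 14}
|A + A| = 14

|A + A| = 14


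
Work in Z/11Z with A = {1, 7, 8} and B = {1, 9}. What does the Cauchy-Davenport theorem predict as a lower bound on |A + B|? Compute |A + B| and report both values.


Cauchy-Davenport: |A + B| ≥ min(p, |A| + |B| - 1) for A, B nonempty in Z/pZ.
|A| = 3, |B| = 2, p = 11.
CD lower bound = min(11, 3 + 2 - 1) = min(11, 4) = 4.
Compute A + B mod 11 directly:
a = 1: 1+1=2, 1+9=10
a = 7: 7+1=8, 7+9=5
a = 8: 8+1=9, 8+9=6
A + B = {2, 5, 6, 8, 9, 10}, so |A + B| = 6.
Verify: 6 ≥ 4? Yes ✓.

CD lower bound = 4, actual |A + B| = 6.


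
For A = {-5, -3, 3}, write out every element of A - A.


A - A = {a - a' : a, a' ∈ A}.
Compute a - a' for each ordered pair (a, a'):
a = -5: -5--5=0, -5--3=-2, -5-3=-8
a = -3: -3--5=2, -3--3=0, -3-3=-6
a = 3: 3--5=8, 3--3=6, 3-3=0
Collecting distinct values (and noting 0 appears from a-a):
A - A = {-8, -6, -2, 0, 2, 6, 8}
|A - A| = 7

A - A = {-8, -6, -2, 0, 2, 6, 8}


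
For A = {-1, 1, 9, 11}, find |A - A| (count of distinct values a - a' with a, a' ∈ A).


A - A = {a - a' : a, a' ∈ A}; |A| = 4.
Bounds: 2|A|-1 ≤ |A - A| ≤ |A|² - |A| + 1, i.e. 7 ≤ |A - A| ≤ 13.
Note: 0 ∈ A - A always (from a - a). The set is symmetric: if d ∈ A - A then -d ∈ A - A.
Enumerate nonzero differences d = a - a' with a > a' (then include -d):
Positive differences: {2, 8, 10, 12}
Full difference set: {0} ∪ (positive diffs) ∪ (negative diffs).
|A - A| = 1 + 2·4 = 9 (matches direct enumeration: 9).

|A - A| = 9


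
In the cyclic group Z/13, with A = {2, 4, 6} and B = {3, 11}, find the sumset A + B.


Work in Z/13Z: reduce every sum a + b modulo 13.
Enumerate all 6 pairs:
a = 2: 2+3=5, 2+11=0
a = 4: 4+3=7, 4+11=2
a = 6: 6+3=9, 6+11=4
Distinct residues collected: {0, 2, 4, 5, 7, 9}
|A + B| = 6 (out of 13 total residues).

A + B = {0, 2, 4, 5, 7, 9}


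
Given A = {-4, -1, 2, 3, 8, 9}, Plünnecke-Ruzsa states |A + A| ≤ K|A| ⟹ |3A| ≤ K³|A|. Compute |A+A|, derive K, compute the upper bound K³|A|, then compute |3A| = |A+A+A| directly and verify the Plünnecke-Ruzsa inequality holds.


|A| = 6.
Step 1: Compute A + A by enumerating all 36 pairs.
A + A = {-8, -5, -2, -1, 1, 2, 4, 5, 6, 7, 8, 10, 11, 12, 16, 17, 18}, so |A + A| = 17.
Step 2: Doubling constant K = |A + A|/|A| = 17/6 = 17/6 ≈ 2.8333.
Step 3: Plünnecke-Ruzsa gives |3A| ≤ K³·|A| = (2.8333)³ · 6 ≈ 136.4722.
Step 4: Compute 3A = A + A + A directly by enumerating all triples (a,b,c) ∈ A³; |3A| = 32.
Step 5: Check 32 ≤ 136.4722? Yes ✓.

K = 17/6, Plünnecke-Ruzsa bound K³|A| ≈ 136.4722, |3A| = 32, inequality holds.


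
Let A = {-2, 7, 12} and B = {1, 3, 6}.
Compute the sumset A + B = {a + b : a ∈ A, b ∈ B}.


A + B = {a + b : a ∈ A, b ∈ B}.
Enumerate all |A|·|B| = 3·3 = 9 pairs (a, b) and collect distinct sums.
a = -2: -2+1=-1, -2+3=1, -2+6=4
a = 7: 7+1=8, 7+3=10, 7+6=13
a = 12: 12+1=13, 12+3=15, 12+6=18
Collecting distinct sums: A + B = {-1, 1, 4, 8, 10, 13, 15, 18}
|A + B| = 8

A + B = {-1, 1, 4, 8, 10, 13, 15, 18}


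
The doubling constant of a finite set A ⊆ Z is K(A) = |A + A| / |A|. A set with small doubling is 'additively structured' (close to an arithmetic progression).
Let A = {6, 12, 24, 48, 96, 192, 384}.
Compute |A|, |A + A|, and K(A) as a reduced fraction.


|A| = 7.
Compute A + A by enumerating all 49 pairs.
A + A = {12, 18, 24, 30, 36, 48, 54, 60, 72, 96, 102, 108, 120, 144, 192, 198, 204, 216, 240, 288, 384, 390, 396, 408, 432, 480, 576, 768}, so |A + A| = 28.
K = |A + A| / |A| = 28/7 = 4/1 ≈ 4.0000.
Reference: AP of size 7 gives K = 13/7 ≈ 1.8571; a fully generic set of size 7 gives K ≈ 4.0000.

|A| = 7, |A + A| = 28, K = 28/7 = 4/1.


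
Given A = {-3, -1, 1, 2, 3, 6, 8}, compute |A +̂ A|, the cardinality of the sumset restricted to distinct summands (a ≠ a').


Restricted sumset: A +̂ A = {a + a' : a ∈ A, a' ∈ A, a ≠ a'}.
Equivalently, take A + A and drop any sum 2a that is achievable ONLY as a + a for a ∈ A (i.e. sums representable only with equal summands).
Enumerate pairs (a, a') with a < a' (symmetric, so each unordered pair gives one sum; this covers all a ≠ a'):
  -3 + -1 = -4
  -3 + 1 = -2
  -3 + 2 = -1
  -3 + 3 = 0
  -3 + 6 = 3
  -3 + 8 = 5
  -1 + 1 = 0
  -1 + 2 = 1
  -1 + 3 = 2
  -1 + 6 = 5
  -1 + 8 = 7
  1 + 2 = 3
  1 + 3 = 4
  1 + 6 = 7
  1 + 8 = 9
  2 + 3 = 5
  2 + 6 = 8
  2 + 8 = 10
  3 + 6 = 9
  3 + 8 = 11
  6 + 8 = 14
Collected distinct sums: {-4, -2, -1, 0, 1, 2, 3, 4, 5, 7, 8, 9, 10, 11, 14}
|A +̂ A| = 15
(Reference bound: |A +̂ A| ≥ 2|A| - 3 for |A| ≥ 2, with |A| = 7 giving ≥ 11.)

|A +̂ A| = 15


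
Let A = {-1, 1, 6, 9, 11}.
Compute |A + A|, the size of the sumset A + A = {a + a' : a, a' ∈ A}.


A + A = {a + a' : a, a' ∈ A}; |A| = 5.
General bounds: 2|A| - 1 ≤ |A + A| ≤ |A|(|A|+1)/2, i.e. 9 ≤ |A + A| ≤ 15.
Lower bound 2|A|-1 is attained iff A is an arithmetic progression.
Enumerate sums a + a' for a ≤ a' (symmetric, so this suffices):
a = -1: -1+-1=-2, -1+1=0, -1+6=5, -1+9=8, -1+11=10
a = 1: 1+1=2, 1+6=7, 1+9=10, 1+11=12
a = 6: 6+6=12, 6+9=15, 6+11=17
a = 9: 9+9=18, 9+11=20
a = 11: 11+11=22
Distinct sums: {-2, 0, 2, 5, 7, 8, 10, 12, 15, 17, 18, 20, 22}
|A + A| = 13

|A + A| = 13


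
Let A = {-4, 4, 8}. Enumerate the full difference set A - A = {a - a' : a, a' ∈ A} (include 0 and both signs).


A - A = {a - a' : a, a' ∈ A}.
Compute a - a' for each ordered pair (a, a'):
a = -4: -4--4=0, -4-4=-8, -4-8=-12
a = 4: 4--4=8, 4-4=0, 4-8=-4
a = 8: 8--4=12, 8-4=4, 8-8=0
Collecting distinct values (and noting 0 appears from a-a):
A - A = {-12, -8, -4, 0, 4, 8, 12}
|A - A| = 7

A - A = {-12, -8, -4, 0, 4, 8, 12}


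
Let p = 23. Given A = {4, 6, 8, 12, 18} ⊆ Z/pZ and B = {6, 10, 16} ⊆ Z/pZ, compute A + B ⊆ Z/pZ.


Work in Z/23Z: reduce every sum a + b modulo 23.
Enumerate all 15 pairs:
a = 4: 4+6=10, 4+10=14, 4+16=20
a = 6: 6+6=12, 6+10=16, 6+16=22
a = 8: 8+6=14, 8+10=18, 8+16=1
a = 12: 12+6=18, 12+10=22, 12+16=5
a = 18: 18+6=1, 18+10=5, 18+16=11
Distinct residues collected: {1, 5, 10, 11, 12, 14, 16, 18, 20, 22}
|A + B| = 10 (out of 23 total residues).

A + B = {1, 5, 10, 11, 12, 14, 16, 18, 20, 22}


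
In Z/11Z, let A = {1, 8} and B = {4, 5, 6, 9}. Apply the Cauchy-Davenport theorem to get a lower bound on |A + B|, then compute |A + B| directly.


Cauchy-Davenport: |A + B| ≥ min(p, |A| + |B| - 1) for A, B nonempty in Z/pZ.
|A| = 2, |B| = 4, p = 11.
CD lower bound = min(11, 2 + 4 - 1) = min(11, 5) = 5.
Compute A + B mod 11 directly:
a = 1: 1+4=5, 1+5=6, 1+6=7, 1+9=10
a = 8: 8+4=1, 8+5=2, 8+6=3, 8+9=6
A + B = {1, 2, 3, 5, 6, 7, 10}, so |A + B| = 7.
Verify: 7 ≥ 5? Yes ✓.

CD lower bound = 5, actual |A + B| = 7.


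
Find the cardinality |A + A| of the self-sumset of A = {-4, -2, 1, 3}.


A + A = {a + a' : a, a' ∈ A}; |A| = 4.
General bounds: 2|A| - 1 ≤ |A + A| ≤ |A|(|A|+1)/2, i.e. 7 ≤ |A + A| ≤ 10.
Lower bound 2|A|-1 is attained iff A is an arithmetic progression.
Enumerate sums a + a' for a ≤ a' (symmetric, so this suffices):
a = -4: -4+-4=-8, -4+-2=-6, -4+1=-3, -4+3=-1
a = -2: -2+-2=-4, -2+1=-1, -2+3=1
a = 1: 1+1=2, 1+3=4
a = 3: 3+3=6
Distinct sums: {-8, -6, -4, -3, -1, 1, 2, 4, 6}
|A + A| = 9

|A + A| = 9


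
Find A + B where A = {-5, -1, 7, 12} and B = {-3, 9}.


A + B = {a + b : a ∈ A, b ∈ B}.
Enumerate all |A|·|B| = 4·2 = 8 pairs (a, b) and collect distinct sums.
a = -5: -5+-3=-8, -5+9=4
a = -1: -1+-3=-4, -1+9=8
a = 7: 7+-3=4, 7+9=16
a = 12: 12+-3=9, 12+9=21
Collecting distinct sums: A + B = {-8, -4, 4, 8, 9, 16, 21}
|A + B| = 7

A + B = {-8, -4, 4, 8, 9, 16, 21}


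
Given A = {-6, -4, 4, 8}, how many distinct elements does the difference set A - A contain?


A - A = {a - a' : a, a' ∈ A}; |A| = 4.
Bounds: 2|A|-1 ≤ |A - A| ≤ |A|² - |A| + 1, i.e. 7 ≤ |A - A| ≤ 13.
Note: 0 ∈ A - A always (from a - a). The set is symmetric: if d ∈ A - A then -d ∈ A - A.
Enumerate nonzero differences d = a - a' with a > a' (then include -d):
Positive differences: {2, 4, 8, 10, 12, 14}
Full difference set: {0} ∪ (positive diffs) ∪ (negative diffs).
|A - A| = 1 + 2·6 = 13 (matches direct enumeration: 13).

|A - A| = 13


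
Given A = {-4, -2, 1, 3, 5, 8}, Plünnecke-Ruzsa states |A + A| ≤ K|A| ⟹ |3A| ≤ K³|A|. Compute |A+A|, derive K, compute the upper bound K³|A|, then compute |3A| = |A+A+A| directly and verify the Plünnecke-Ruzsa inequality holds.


|A| = 6.
Step 1: Compute A + A by enumerating all 36 pairs.
A + A = {-8, -6, -4, -3, -1, 1, 2, 3, 4, 6, 8, 9, 10, 11, 13, 16}, so |A + A| = 16.
Step 2: Doubling constant K = |A + A|/|A| = 16/6 = 16/6 ≈ 2.6667.
Step 3: Plünnecke-Ruzsa gives |3A| ≤ K³·|A| = (2.6667)³ · 6 ≈ 113.7778.
Step 4: Compute 3A = A + A + A directly by enumerating all triples (a,b,c) ∈ A³; |3A| = 31.
Step 5: Check 31 ≤ 113.7778? Yes ✓.

K = 16/6, Plünnecke-Ruzsa bound K³|A| ≈ 113.7778, |3A| = 31, inequality holds.
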